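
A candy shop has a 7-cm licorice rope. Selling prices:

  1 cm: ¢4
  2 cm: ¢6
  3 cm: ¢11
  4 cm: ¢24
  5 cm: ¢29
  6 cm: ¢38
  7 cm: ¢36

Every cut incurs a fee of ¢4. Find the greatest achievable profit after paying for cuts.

38

Let r[k] be the best obtainable value from length k. For each k, try every first piece i and keep the best of price[i] + r[k−i] minus the 4 cut fee when i<k.
r[1] = 4
r[2] = 6
r[3] = 11
r[4] = 24
r[5] = 29
r[6] = 38
r[7] = 38  (first piece 1, then r[6]=38)
One optimal plan: pieces 6 + 1 (1 cut) → ¢42 − ¢4 = ¢38.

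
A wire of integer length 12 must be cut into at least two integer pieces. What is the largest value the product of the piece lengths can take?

Fill m[k] for k=2..12: at each k try every first piece i and multiply by the better of (k−i) uncut or m[k−i].
m[2] = 1*max(1,0) = 1*1 = 1
m[3] = 1*max(2,1) = 1*2 = 2
m[4] = 2*max(2,1) = 2*2 = 4
m[5] = 2*max(3,2) = 2*3 = 6
m[6] = 3*max(3,2) = 3*3 = 9
m[7] = 2*max(5,6) = 2*6 = 12
m[8] = 2*max(6,9) = 2*9 = 18
m[9] = 3*max(6,9) = 3*9 = 27
m[10] = 2*max(8,18) = 2*18 = 36
m[11] = 2*max(9,27) = 2*27 = 54
m[12] = 3*max(9,27) = 3*27 = 81
One optimal split: 3 + 3 + 3 + 3; product 3*3*3*3 = 81.

81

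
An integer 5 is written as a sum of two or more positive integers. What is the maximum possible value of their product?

6

Define g[k] = max over 1≤i<k of i · max(k−i, g[k−i]); the inner max lets the remainder stay uncut if that's better.
g[2] = 1*max(1,0) = 1*1 = 1
g[3] = max(1*2, 2*1) = 2
g[4] = max(1*3, 2*2, 3*1) = 4
g[5] = max(1*4, 2*3, 3*2, 4*1) = 6
One optimal split: 3 + 2; product 3*2 = 6.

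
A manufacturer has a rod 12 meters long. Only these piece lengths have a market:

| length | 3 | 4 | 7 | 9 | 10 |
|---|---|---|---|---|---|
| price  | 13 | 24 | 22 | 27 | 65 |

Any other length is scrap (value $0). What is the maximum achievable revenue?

72

Consider every possible first cut. r[k] is the best of p[i]+r[k−i] over all sellable i≤k.
r[1] = 0
r[2] = 0
r[3] = 13
r[4] = max(13+0, 24+0) = 24
r[5] = max(13+0, 24+0) = 24
r[6] = max(13+13, 24+0) = 26
r[7] = max(13+24, 24+13, 22+0) = 37
r[8] = max(13+24, 24+24, 22+0) = 48
r[9] = max(13+26, 24+24, 22+0, 27+0) = 48
r[10] = max(13+37, 24+26, 22+13, 27+0, 65+0) = 65
r[11] = max(13+48, 24+37, 22+24, 27+0, 65+0) = 65
r[12] = max(13+48, 24+48, 22+24, 27+13, 65+0) = 72
One optimal cutting: 4 + 4 + 4 → $72.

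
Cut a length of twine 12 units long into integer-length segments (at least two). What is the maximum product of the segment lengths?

Define P[k] = max over 1≤i<k of i · max(k−i, P[k−i]); the inner max lets the remainder stay uncut if that's better.
P[2] = 1*max(1,0) = 1*1 = 1
P[3] = max(1*2, 2*1) = 2
P[4] = max(1*3, 2*2, 3*1) = 4
P[5] = max(1*4, 2*3, 3*2, 4*1) = 6
P[6] = max(1*6, 2*4, 3*3, 4*2, 5*1) = 9
P[7] = max(1*9, 2*6, 3*4, 4*3, 5*2, 6*1) = 12
P[8] = max(1*12, 2*9, 3*6, …, 6*2, 7*1) = 18
P[9] = max(1*18, 2*12, 3*9, …, 7*2, 8*1) = 27
P[10] = max(1*27, 2*18, 3*12, …, 8*2, 9*1) = 36
P[11] = max(1*36, 2*27, 3*18, …, 9*2, 10*1) = 54
P[12] = max(1*54, 2*36, 3*27, …, 10*2, 11*1) = 81
One optimal split: 3 + 3 + 3 + 3; product 3*3*3*3 = 81.

81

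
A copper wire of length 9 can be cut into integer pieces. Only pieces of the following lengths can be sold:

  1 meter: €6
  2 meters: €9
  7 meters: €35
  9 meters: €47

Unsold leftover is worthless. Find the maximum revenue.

Consider every possible first cut. f[k] is the best of p[i]+f[k−i] over all sellable i≤k.
f[1] = 6
f[2] = 12  (first piece 1, then f[1]=6)
f[3] = 18  (first piece 1, then f[2]=12)
f[4] = 24  (first piece 1, then f[3]=18)
f[5] = 30  (first piece 1, then f[4]=24)
f[6] = 36  (first piece 1, then f[5]=30)
f[7] = 42  (first piece 1, then f[6]=36)
f[8] = 48  (first piece 1, then f[7]=42)
f[9] = 54  (first piece 1, then f[8]=48)
One optimal cutting: 1 + 1 + 1 + 1 + 1 + 1 + 1 + 1 + 1 → €54.

54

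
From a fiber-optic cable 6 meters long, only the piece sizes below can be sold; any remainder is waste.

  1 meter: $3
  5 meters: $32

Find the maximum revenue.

35

Consider every possible first cut. best[k] is the best of p[i]+best[k−i] over all sellable i≤k.
best[1] = 3
best[2] = 6  (first piece 1, then best[1]=3)
best[3] = 9  (first piece 1, then best[2]=6)
best[4] = 12  (first piece 1, then best[3]=9)
best[5] = max(3+12, 32+0) = 32
best[6] = max(3+32, 32+3) = 35
One optimal cutting: 5 + 1 → $35.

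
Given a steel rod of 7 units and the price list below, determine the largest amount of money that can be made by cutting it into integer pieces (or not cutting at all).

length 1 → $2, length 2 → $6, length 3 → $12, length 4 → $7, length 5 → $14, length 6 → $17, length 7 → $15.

26

Let best[k] be the best obtainable value from length k. For each k, try every first piece i and keep the best of price[i] + best[k−i].
best[1] = 2
best[2] = max(2+2, 6+0) = 6
best[3] = max(2+6, 6+2, 12+0) = 12
best[4] = max(2+12, 6+6, 12+2, 7+0) = 14
best[5] = max(2+14, 6+12, 12+6, 7+2, 14+0) = 18
best[6] = max(2+18, 6+14, 12+12, 7+6, 14+2, 17+0) = 24
best[7] = max(2+24, 6+18, 12+14, …, 17+2, 15+0) = 26
One optimal cutting: 3 + 3 + 1 → $12 + $12 + $2 = $26.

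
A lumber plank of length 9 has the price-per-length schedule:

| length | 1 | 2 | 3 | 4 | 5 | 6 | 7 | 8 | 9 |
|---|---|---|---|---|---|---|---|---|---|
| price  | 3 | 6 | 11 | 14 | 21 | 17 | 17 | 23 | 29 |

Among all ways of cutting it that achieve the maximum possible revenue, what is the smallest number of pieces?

2

Let r[k] be the best obtainable value from length k. For each k, try every first piece i and keep the best of price[i] + r[k−i].
r[1] = 3
r[2] = 6  (first piece 1, then r[1]=3)
r[3] = 11
r[4] = 14  (first piece 1, then r[3]=11)
r[5] = 21
r[6] = 24  (first piece 1, then r[5]=21)
r[7] = 27  (first piece 1, then r[6]=24)
r[8] = 32  (first piece 3, then r[5]=21)
r[9] = 35  (first piece 1, then r[8]=32)
Maximum revenue is $35.
Now minimize piece count subject to staying optimal: for each k, pieces[k] = 1 + min over i with p[i]+r[k−i]=r[k] of pieces[k−i].
pieces[6] = 2
pieces[7] = 2
pieces[8] = 2
pieces[9] = 2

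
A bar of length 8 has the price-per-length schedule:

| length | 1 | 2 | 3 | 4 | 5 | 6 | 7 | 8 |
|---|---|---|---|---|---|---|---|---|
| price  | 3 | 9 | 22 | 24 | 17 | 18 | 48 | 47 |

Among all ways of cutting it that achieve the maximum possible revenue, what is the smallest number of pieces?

3

Let r[k] be the best obtainable value from length k. For each k, try every first piece i and keep the best of price[i] + r[k−i].
r[1] = 3
r[2] = max(3+3, 9+0) = 9
r[3] = max(3+9, 9+3, 22+0) = 22
r[4] = max(3+22, 9+9, 22+3, 24+0) = 25
r[5] = max(3+25, 9+22, 22+9, 24+3, 17+0) = 31
r[6] = max(3+31, 9+25, 22+22, 24+9, 17+3, 18+0) = 44
r[7] = max(3+44, 9+31, 22+25, …, 18+3, 48+0) = 48
r[8] = max(3+48, 9+44, 22+31, …, 48+3, 47+0) = 53
Maximum revenue is 53.
Now minimize piece count subject to staying optimal: for each k, pieces[k] = 1 + min over i with p[i]+r[k−i]=r[k] of pieces[k−i].
pieces[5] = 2
pieces[6] = 2
pieces[7] = 1
pieces[8] = 3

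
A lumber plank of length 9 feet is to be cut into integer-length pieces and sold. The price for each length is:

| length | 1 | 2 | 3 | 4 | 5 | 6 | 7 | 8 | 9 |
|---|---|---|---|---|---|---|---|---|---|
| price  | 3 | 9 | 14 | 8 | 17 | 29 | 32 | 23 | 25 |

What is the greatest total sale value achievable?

Consider every possible first cut. R[k] is the best of p[i]+R[k−i] over all sellable i≤k.
R[1] = 3
R[2] = max(3+3, 9+0) = 9
R[3] = max(3+9, 9+3, 14+0) = 14
R[4] = max(3+14, 9+9, 14+3, 8+0) = 18
R[5] = max(3+18, 9+14, 14+9, 8+3, 17+0) = 23
R[6] = max(3+23, 9+18, 14+14, 8+9, 17+3, 29+0) = 29
R[7] = max(3+29, 9+23, 14+18, …, 29+3, 32+0) = 32
R[8] = max(3+32, 9+29, 14+23, …, 32+3, 23+0) = 38
R[9] = max(3+38, 9+32, 14+29, …, 23+3, 25+0) = 43
One optimal cutting: 6 + 3 → $29 + $14 = $43.

43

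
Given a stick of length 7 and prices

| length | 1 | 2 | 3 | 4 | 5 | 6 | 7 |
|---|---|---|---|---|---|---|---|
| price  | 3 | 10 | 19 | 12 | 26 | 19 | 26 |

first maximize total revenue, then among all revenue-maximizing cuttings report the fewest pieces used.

Build r[k] bottom-up: r[k] = max over allowed piece i of (p[i] + r[k−i]).
r[1] = 3
r[2] = 10
r[3] = 19
r[4] = 22  (first piece 1, then r[3]=19)
r[5] = 29  (first piece 2, then r[3]=19)
r[6] = 38  (first piece 3, then r[3]=19)
r[7] = 41  (first piece 1, then r[6]=38)
Maximum revenue is $41.
Now minimize piece count subject to staying optimal: for each k, pieces[k] = 1 + min over i with p[i]+r[k−i]=r[k] of pieces[k−i].
pieces[4] = 2
pieces[5] = 2
pieces[6] = 2
pieces[7] = 3

3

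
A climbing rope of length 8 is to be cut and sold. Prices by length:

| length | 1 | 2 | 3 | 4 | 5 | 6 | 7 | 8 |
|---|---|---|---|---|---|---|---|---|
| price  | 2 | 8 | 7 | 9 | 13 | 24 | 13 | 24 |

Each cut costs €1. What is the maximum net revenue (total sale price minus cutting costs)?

31

Consider every possible first cut. net[k] is the best of p[i]+net[k−i] over all sellable i≤k, charging 1 whenever i<k.
net[1] = 2
net[2] = max(2+2-1, 8+0) = 8
net[3] = max(2+8-1, 8+2-1, 7+0) = 9
net[4] = max(2+9-1, 8+8-1, 7+2-1, 9+0) = 15
net[5] = max(2+15-1, 8+9-1, 7+8-1, 9+2-1, 13+0) = 16
net[6] = max(2+16-1, 8+15-1, 7+9-1, 9+8-1, 13+2-1, 24+0) = 24
net[7] = max(2+24-1, 8+16-1, 7+15-1, …, 24+2-1, 13+0) = 25
net[8] = max(2+25-1, 8+24-1, 7+16-1, …, 13+2-1, 24+0) = 31
One optimal plan: pieces 6 + 2 (1 cut) → €32 − €1 = €31.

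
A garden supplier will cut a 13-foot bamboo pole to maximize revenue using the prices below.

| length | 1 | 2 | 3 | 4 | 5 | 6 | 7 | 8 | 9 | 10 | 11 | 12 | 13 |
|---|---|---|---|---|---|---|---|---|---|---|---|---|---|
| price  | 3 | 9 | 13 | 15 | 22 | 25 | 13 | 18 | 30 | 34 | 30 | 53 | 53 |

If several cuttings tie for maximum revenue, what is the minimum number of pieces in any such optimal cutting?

5

Build r[k] bottom-up: r[k] = max over allowed piece i of (p[i] + r[k−i]).
r[1] = 3
r[2] = max(3+3, 9+0) = 9
r[3] = max(3+9, 9+3, 13+0) = 13
r[4] = max(3+13, 9+9, 13+3, 15+0) = 18
r[5] = max(3+18, 9+13, 13+9, 15+3, 22+0) = 22
r[6] = max(3+22, 9+18, 13+13, 15+9, 22+3, 25+0) = 27
r[7] = max(3+27, 9+22, 13+18, …, 25+3, 13+0) = 31
r[8] = max(3+31, 9+27, 13+22, …, 13+3, 18+0) = 36
r[9] = max(3+36, 9+31, 13+27, …, 18+3, 30+0) = 40
r[10] = max(3+40, 9+36, 13+31, …, 30+3, 34+0) = 45
r[11] = max(3+45, 9+40, 13+36, …, 34+3, 30+0) = 49
r[12] = max(3+49, 9+45, 13+40, …, 30+3, 53+0) = 54
r[13] = max(3+54, 9+49, 13+45, …, 53+3, 53+0) = 58
Maximum revenue is $58.
Now minimize piece count subject to staying optimal: for each k, pieces[k] = 1 + min over i with p[i]+r[k−i]=r[k] of pieces[k−i].
pieces[10] = 5
pieces[11] = 4
pieces[12] = 6
pieces[13] = 5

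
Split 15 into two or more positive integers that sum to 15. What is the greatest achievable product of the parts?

243

Let f[k] be the best product for length k (with at least one cut). For each first piece i, the rest contributes max(k−i, f[k−i]).
f[2] = 1×max(1,0) = 1×1 = 1
f[3] = 1×max(2,1) = 1×2 = 2
f[4] = 2×max(2,1) = 2×2 = 4
f[5] = 2×max(3,2) = 2×3 = 6
f[6] = 3×max(3,2) = 3×3 = 9
f[7] = 2×max(5,6) = 2×6 = 12
f[8] = 2×max(6,9) = 2×9 = 18
f[9] = 3×max(6,9) = 3×9 = 27
f[10] = 2×max(8,18) = 2×18 = 36
f[11] = 2×max(9,27) = 2×27 = 54
f[12] = 3×max(9,27) = 3×27 = 81
f[13] = 2×max(11,54) = 2×54 = 108
f[14] = 2×max(12,81) = 2×81 = 162
f[15] = 3×max(12,81) = 3×81 = 243
One optimal split: 3 + 3 + 3 + 3 + 3; product 3×3×3×3×3 = 243.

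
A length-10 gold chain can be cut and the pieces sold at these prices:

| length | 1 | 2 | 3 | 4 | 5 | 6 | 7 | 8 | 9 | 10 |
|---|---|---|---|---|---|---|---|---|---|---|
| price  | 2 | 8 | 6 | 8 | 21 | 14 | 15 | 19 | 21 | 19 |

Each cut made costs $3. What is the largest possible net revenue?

Build net[k] bottom-up: net[k] = max over allowed piece i of (p[i] + net[k−i]) − 3 per cut.
net[1] = 2
net[2] = max(2+2-3, 8+0) = 8
net[3] = max(2+8-3, 8+2-3, 6+0) = 7
net[4] = max(2+7-3, 8+8-3, 6+2-3, 8+0) = 13
net[5] = max(2+13-3, 8+7-3, 6+8-3, 8+2-3, 21+0) = 21
net[6] = max(2+21-3, 8+13-3, 6+7-3, 8+8-3, 21+2-3, 14+0) = 20
net[7] = max(2+20-3, 8+21-3, 6+13-3, …, 14+2-3, 15+0) = 26
net[8] = max(2+26-3, 8+20-3, 6+21-3, …, 15+2-3, 19+0) = 25
net[9] = max(2+25-3, 8+26-3, 6+20-3, …, 19+2-3, 21+0) = 31
net[10] = max(2+31-3, 8+25-3, 6+26-3, …, 21+2-3, 19+0) = 39
One optimal plan: pieces 5 + 5 (1 cut) → $42 − $3 = $39.

39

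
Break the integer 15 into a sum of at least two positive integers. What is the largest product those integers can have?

243

Let m[k] be the best product for length k (with at least one cut). For each first piece i, the rest contributes max(k−i, m[k−i]).
m[2] = 1×max(1,0) = 1×1 = 1
m[3] = max(1×2, 2×1) = 2
m[4] = max(1×3, 2×2, 3×1) = 4
m[5] = max(1×4, 2×3, 3×2, 4×1) = 6
m[6] = max(1×6, 2×4, 3×3, 4×2, 5×1) = 9
m[7] = max(1×9, 2×6, 3×4, 4×3, 5×2, 6×1) = 12
m[8] = max(1×12, 2×9, 3×6, …, 6×2, 7×1) = 18
m[9] = max(1×18, 2×12, 3×9, …, 7×2, 8×1) = 27
m[10] = max(1×27, 2×18, 3×12, …, 8×2, 9×1) = 36
m[11] = max(1×36, 2×27, 3×18, …, 9×2, 10×1) = 54
m[12] = max(1×54, 2×36, 3×27, …, 10×2, 11×1) = 81
m[13] = max(1×81, 2×54, 3×36, …, 11×2, 12×1) = 108
m[14] = max(1×108, 2×81, 3×54, …, 12×2, 13×1) = 162
m[15] = max(1×162, 2×108, 3×81, …, 13×2, 14×1) = 243
One optimal split: 3 + 3 + 3 + 3 + 3; product 3×3×3×3×3 = 243.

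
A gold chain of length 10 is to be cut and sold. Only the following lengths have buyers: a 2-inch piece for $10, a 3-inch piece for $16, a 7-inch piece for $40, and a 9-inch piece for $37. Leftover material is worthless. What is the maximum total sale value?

Build r[k] bottom-up: r[k] = max over allowed piece i of (p[i] + r[k−i]).
r[1] = 0
r[2] = 10
r[3] = 16
r[4] = 20  (first piece 2, then r[2]=10)
r[5] = 26  (first piece 2, then r[3]=16)
r[6] = 32  (first piece 3, then r[3]=16)
r[7] = 40
r[8] = 42  (first piece 2, then r[6]=32)
r[9] = 50  (first piece 2, then r[7]=40)
r[10] = 56  (first piece 3, then r[7]=40)
One optimal cutting: 7 + 3 → $56.

56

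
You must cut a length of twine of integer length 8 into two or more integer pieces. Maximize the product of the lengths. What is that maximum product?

18

Fill f[k] for k=2..8: at each k try every first piece i and multiply by the better of (k−i) uncut or f[k−i].
f[2] = 1·max(1,0) = 1·1 = 1
f[3] = 1·max(2,1) = 1·2 = 2
f[4] = 2·max(2,1) = 2·2 = 4
f[5] = 2·max(3,2) = 2·3 = 6
f[6] = 3·max(3,2) = 3·3 = 9
f[7] = 2·max(5,6) = 2·6 = 12
f[8] = 2·max(6,9) = 2·9 = 18
One optimal split: 3 + 3 + 2; product 3·3·2 = 18.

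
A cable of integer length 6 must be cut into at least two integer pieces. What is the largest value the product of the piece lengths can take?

Define m[k] = max over 1≤i<k of i · max(k−i, m[k−i]); the inner max lets the remainder stay uncut if that's better.
m[2] = 1*max(1,0) = 1*1 = 1
m[3] = max(1*2, 2*1) = 2
m[4] = max(1*3, 2*2, 3*1) = 4
m[5] = max(1*4, 2*3, 3*2, 4*1) = 6
m[6] = max(1*6, 2*4, 3*3, 4*2, 5*1) = 9
One optimal split: 3 + 3; product 3*3 = 9.

9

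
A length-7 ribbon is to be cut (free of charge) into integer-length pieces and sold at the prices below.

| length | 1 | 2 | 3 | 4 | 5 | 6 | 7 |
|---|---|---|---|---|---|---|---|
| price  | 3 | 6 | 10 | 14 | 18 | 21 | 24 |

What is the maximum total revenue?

24

Consider every possible first cut. R[k] is the best of p[i]+R[k−i] over all sellable i≤k.
R[1] = 3
R[2] = 6  (first piece 1, then R[1]=3)
R[3] = 10
R[4] = 14
R[5] = 18
R[6] = 21  (first piece 1, then R[5]=18)
R[7] = 24  (first piece 1, then R[6]=21)
One optimal cutting: 5 + 1 + 1 → ¢18 + ¢3 + ¢3 = ¢24.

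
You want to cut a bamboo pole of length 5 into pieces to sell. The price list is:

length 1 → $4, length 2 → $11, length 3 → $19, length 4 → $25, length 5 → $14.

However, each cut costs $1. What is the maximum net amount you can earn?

Let r[k] be the best obtainable value from length k. For each k, try every first piece i and keep the best of price[i] + r[k−i] minus the 1 cut fee when i<k.
r[1] = 4
r[2] = 11
r[3] = 19
r[4] = 25
r[5] = 29  (first piece 2, then r[3]=19)
One optimal plan: pieces 3 + 2 (1 cut) → $30 − $1 = $29.

29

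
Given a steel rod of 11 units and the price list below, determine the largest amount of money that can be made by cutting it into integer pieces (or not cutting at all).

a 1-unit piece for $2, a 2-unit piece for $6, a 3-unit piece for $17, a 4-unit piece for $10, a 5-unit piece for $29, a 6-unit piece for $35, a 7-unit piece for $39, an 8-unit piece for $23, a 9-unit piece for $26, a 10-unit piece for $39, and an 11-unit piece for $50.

Let R[k] be the best obtainable value from length k. For each k, try every first piece i and keep the best of price[i] + R[k−i].
R[1] = 2
R[2] = 6
R[3] = 17
R[4] = 19  (first piece 1, then R[3]=17)
R[5] = 29
R[6] = 35
R[7] = 39
R[8] = 46  (first piece 3, then R[5]=29)
R[9] = 52  (first piece 3, then R[6]=35)
R[10] = 58  (first piece 5, then R[5]=29)
R[11] = 64  (first piece 5, then R[6]=35)
One optimal cutting: 6 + 5 → $35 + $29 = $64.

64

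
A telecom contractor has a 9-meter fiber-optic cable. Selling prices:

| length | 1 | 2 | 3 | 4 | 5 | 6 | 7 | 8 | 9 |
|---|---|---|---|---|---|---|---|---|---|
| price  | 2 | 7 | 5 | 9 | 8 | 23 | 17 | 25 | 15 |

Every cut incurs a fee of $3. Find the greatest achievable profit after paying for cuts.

Build v[k] bottom-up: v[k] = max over allowed piece i of (p[i] + v[k−i]) − 3 per cut.
v[1] = 2
v[2] = 7
v[3] = 6  (first piece 1, then v[2]=7)
v[4] = 11  (first piece 2, then v[2]=7)
v[5] = 10  (first piece 1, then v[4]=11)
v[6] = 23
v[7] = 22  (first piece 1, then v[6]=23)
v[8] = 27  (first piece 2, then v[6]=23)
v[9] = 26  (first piece 1, then v[8]=27)
One optimal plan: pieces 6 + 2 + 1 (2 cuts) → $32 − $6 = $26.

26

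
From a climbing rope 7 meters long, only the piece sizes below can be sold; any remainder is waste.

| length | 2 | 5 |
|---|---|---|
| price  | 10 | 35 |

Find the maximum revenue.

45

Build best[k] bottom-up: best[k] = max over allowed piece i of (p[i] + best[k−i]).
best[1] = 0
best[2] = 10
best[3] = 10
best[4] = 20  (first piece 2, then best[2]=10)
best[5] = 35
best[6] = 35
best[7] = 45  (first piece 2, then best[5]=35)
One optimal cutting: 5 + 2 → €45.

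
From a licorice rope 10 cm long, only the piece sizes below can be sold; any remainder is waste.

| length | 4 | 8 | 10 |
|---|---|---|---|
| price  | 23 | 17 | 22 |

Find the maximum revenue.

Let r[k] be the best obtainable value from length k. For each k, try every first piece i and keep the best of price[i] + r[k−i].
r[1] = 0
r[2] = 0
r[3] = 0
r[4] = 23
r[5] = 23
r[6] = 23
r[7] = 23
r[8] = max(23+23, 17+0) = 46
r[9] = max(23+23, 17+0) = 46
r[10] = max(23+23, 17+0, 22+0) = 46
One optimal cutting: pieces 4 + 4 with 2 cm of scrap → ¢46.

46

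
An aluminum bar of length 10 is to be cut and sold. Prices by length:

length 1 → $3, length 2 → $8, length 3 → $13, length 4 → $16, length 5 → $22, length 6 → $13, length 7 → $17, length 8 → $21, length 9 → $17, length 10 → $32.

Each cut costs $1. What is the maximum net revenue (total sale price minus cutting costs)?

43

Let v[k] be the best obtainable value from length k. For each k, try every first piece i and keep the best of price[i] + v[k−i] minus the 1 cut fee when i<k.
v[1] = 3
v[2] = 8
v[3] = 13
v[4] = 16
v[5] = 22
v[6] = 25  (first piece 3, then v[3]=13)
v[7] = 29  (first piece 2, then v[5]=22)
v[8] = 34  (first piece 3, then v[5]=22)
v[9] = 37  (first piece 3, then v[6]=25)
v[10] = 43  (first piece 5, then v[5]=22)
One optimal plan: pieces 5 + 5 (1 cut) → $44 − $1 = $43.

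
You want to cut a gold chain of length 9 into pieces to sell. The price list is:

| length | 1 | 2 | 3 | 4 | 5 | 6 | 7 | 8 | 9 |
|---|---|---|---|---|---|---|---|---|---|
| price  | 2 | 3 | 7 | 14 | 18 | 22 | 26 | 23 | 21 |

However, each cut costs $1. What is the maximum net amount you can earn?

31

Build r[k] bottom-up: r[k] = max over allowed piece i of (p[i] + r[k−i]) − 1 per cut.
r[1] = 2
r[2] = 3  (first piece 1, then r[1]=2)
r[3] = 7
r[4] = 14
r[5] = 18
r[6] = 22
r[7] = 26
r[8] = 27  (first piece 1, then r[7]=26)
r[9] = 31  (first piece 4, then r[5]=18)
One optimal plan: pieces 5 + 4 (1 cut) → $32 − $1 = $31.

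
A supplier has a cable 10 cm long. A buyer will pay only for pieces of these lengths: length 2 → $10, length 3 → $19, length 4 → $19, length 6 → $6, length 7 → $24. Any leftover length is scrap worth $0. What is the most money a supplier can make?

Consider every possible first cut. best[k] is the best of p[i]+best[k−i] over all sellable i≤k.
best[1] = 0
best[2] = 10
best[3] = 19
best[4] = 20  (first piece 2, then best[2]=10)
best[5] = 29  (first piece 2, then best[3]=19)
best[6] = 38  (first piece 3, then best[3]=19)
best[7] = 39  (first piece 2, then best[5]=29)
best[8] = 48  (first piece 2, then best[6]=38)
best[9] = 57  (first piece 3, then best[6]=38)
best[10] = 58  (first piece 2, then best[8]=48)
One optimal cutting: 3 + 3 + 2 + 2 → $58.

58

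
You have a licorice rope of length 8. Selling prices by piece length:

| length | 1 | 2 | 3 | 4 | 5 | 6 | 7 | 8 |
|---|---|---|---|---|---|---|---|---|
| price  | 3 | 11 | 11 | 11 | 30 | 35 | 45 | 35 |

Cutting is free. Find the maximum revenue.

48

Build v[k] bottom-up: v[k] = max over allowed piece i of (p[i] + v[k−i]).
v[1] = 3
v[2] = max(3+3, 11+0) = 11
v[3] = max(3+11, 11+3, 11+0) = 14
v[4] = max(3+14, 11+11, 11+3, 11+0) = 22
v[5] = max(3+22, 11+14, 11+11, 11+3, 30+0) = 30
v[6] = max(3+30, 11+22, 11+14, 11+11, 30+3, 35+0) = 35
v[7] = max(3+35, 11+30, 11+22, …, 35+3, 45+0) = 45
v[8] = max(3+45, 11+35, 11+30, …, 45+3, 35+0) = 48
One optimal cutting: 7 + 1 → ¢45 + ¢3 = ¢48.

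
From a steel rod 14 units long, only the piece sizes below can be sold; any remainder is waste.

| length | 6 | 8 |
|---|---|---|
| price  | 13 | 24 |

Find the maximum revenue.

37

Let f[k] be the best obtainable value from length k. For each k, try every first piece i and keep the best of price[i] + f[k−i].
f[1] = 0
f[2] = 0
f[3] = 0
f[4] = 0
f[5] = 0
f[6] = 13
f[7] = 13
f[8] = 24
f[9] = 24
f[10] = 24
f[11] = 24
f[12] = 26  (first piece 6, then f[6]=13)
f[13] = 26
f[14] = 37  (first piece 6, then f[8]=24)
One optimal cutting: 8 + 6 → $37.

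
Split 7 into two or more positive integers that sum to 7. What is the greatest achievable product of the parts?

Let g[k] be the best product for length k (with at least one cut). For each first piece i, the rest contributes max(k−i, g[k−i]).
g[2] = 1*max(1,0) = 1*1 = 1
g[3] = 1*max(2,1) = 1*2 = 2
g[4] = 2*max(2,1) = 2*2 = 4
g[5] = 2*max(3,2) = 2*3 = 6
g[6] = 3*max(3,2) = 3*3 = 9
g[7] = 2*max(5,6) = 2*6 = 12
One optimal split: 3 + 2 + 2; product 3*2*2 = 12.

12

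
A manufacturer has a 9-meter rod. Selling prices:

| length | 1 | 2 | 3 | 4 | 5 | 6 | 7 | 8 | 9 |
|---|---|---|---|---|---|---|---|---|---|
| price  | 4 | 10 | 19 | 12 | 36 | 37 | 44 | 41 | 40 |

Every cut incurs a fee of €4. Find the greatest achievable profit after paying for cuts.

Let net[k] be the best obtainable value from length k. For each k, try every first piece i and keep the best of price[i] + net[k−i] minus the 4 cut fee when i<k.
net[1] = 4
net[2] = max(4+4-4, 10+0) = 10
net[3] = max(4+10-4, 10+4-4, 19+0) = 19
net[4] = max(4+19-4, 10+10-4, 19+4-4, 12+0) = 19
net[5] = max(4+19-4, 10+19-4, 19+10-4, 12+4-4, 36+0) = 36
net[6] = max(4+36-4, 10+19-4, 19+19-4, 12+10-4, 36+4-4, 37+0) = 37
net[7] = max(4+37-4, 10+36-4, 19+19-4, …, 37+4-4, 44+0) = 44
net[8] = max(4+44-4, 10+37-4, 19+36-4, …, 44+4-4, 41+0) = 51
net[9] = max(4+51-4, 10+44-4, 19+37-4, …, 41+4-4, 40+0) = 52
One optimal plan: pieces 6 + 3 (1 cut) → €56 − €4 = €52.

52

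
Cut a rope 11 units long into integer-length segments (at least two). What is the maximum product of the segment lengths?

54

Define m[k] = max over 1≤i<k of i · max(k−i, m[k−i]); the inner max lets the remainder stay uncut if that's better.
Small cases: m[2]=1, m[3]=2.
m[4] = max(1·3, 2·2, 3·1) = 4
m[5] = max(1·4, 2·3, 3·2, 4·1) = 6
m[6] = max(1·6, 2·4, 3·3, 4·2, 5·1) = 9
m[7] = max(1·9, 2·6, 3·4, 4·3, 5·2, 6·1) = 12
m[8] = max(1·12, 2·9, 3·6, …, 6·2, 7·1) = 18
m[9] = max(1·18, 2·12, 3·9, …, 7·2, 8·1) = 27
m[10] = max(1·27, 2·18, 3·12, …, 8·2, 9·1) = 36
m[11] = max(1·36, 2·27, 3·18, …, 9·2, 10·1) = 54
One optimal split: 3 + 3 + 3 + 2; product 3·3·3·2 = 54.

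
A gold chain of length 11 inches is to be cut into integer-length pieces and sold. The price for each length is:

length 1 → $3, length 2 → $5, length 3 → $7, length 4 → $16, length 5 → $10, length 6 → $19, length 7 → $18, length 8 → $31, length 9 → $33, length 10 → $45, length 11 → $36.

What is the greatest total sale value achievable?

48

Let best[k] be the best obtainable value from length k. For each k, try every first piece i and keep the best of price[i] + best[k−i].
best[1] = 3
best[2] = max(3+3, 5+0) = 6
best[3] = max(3+6, 5+3, 7+0) = 9
best[4] = max(3+9, 5+6, 7+3, 16+0) = 16
best[5] = max(3+16, 5+9, 7+6, 16+3, 10+0) = 19
best[6] = max(3+19, 5+16, 7+9, 16+6, 10+3, 19+0) = 22
best[7] = max(3+22, 5+19, 7+16, …, 19+3, 18+0) = 25
best[8] = max(3+25, 5+22, 7+19, …, 18+3, 31+0) = 32
best[9] = max(3+32, 5+25, 7+22, …, 31+3, 33+0) = 35
best[10] = max(3+35, 5+32, 7+25, …, 33+3, 45+0) = 45
best[11] = max(3+45, 5+35, 7+32, …, 45+3, 36+0) = 48
One optimal cutting: 10 + 1 → $45 + $3 = $48.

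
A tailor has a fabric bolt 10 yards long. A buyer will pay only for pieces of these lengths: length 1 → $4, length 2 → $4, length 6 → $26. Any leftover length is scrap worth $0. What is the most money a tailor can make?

42

Consider every possible first cut. r[k] is the best of p[i]+r[k−i] over all sellable i≤k.
r[1] = 4
r[2] = 8  (first piece 1, then r[1]=4)
r[3] = 12  (first piece 1, then r[2]=8)
r[4] = 16  (first piece 1, then r[3]=12)
r[5] = 20  (first piece 1, then r[4]=16)
r[6] = 26
r[7] = 30  (first piece 1, then r[6]=26)
r[8] = 34  (first piece 1, then r[7]=30)
r[9] = 38  (first piece 1, then r[8]=34)
r[10] = 42  (first piece 1, then r[9]=38)
One optimal cutting: 6 + 1 + 1 + 1 + 1 → $42.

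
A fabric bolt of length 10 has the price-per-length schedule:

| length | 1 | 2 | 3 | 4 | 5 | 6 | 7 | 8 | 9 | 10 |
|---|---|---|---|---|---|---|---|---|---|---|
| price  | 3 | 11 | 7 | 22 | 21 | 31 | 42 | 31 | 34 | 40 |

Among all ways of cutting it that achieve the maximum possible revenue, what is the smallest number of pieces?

3

Consider every possible first cut. r[k] is the best of p[i]+r[k−i] over all sellable i≤k.
r[1] = 3
r[2] = 11
r[3] = 14  (first piece 1, then r[2]=11)
r[4] = 22  (first piece 2, then r[2]=11)
r[5] = 25  (first piece 1, then r[4]=22)
r[6] = 33  (first piece 2, then r[4]=22)
r[7] = 42
r[8] = 45  (first piece 1, then r[7]=42)
r[9] = 53  (first piece 2, then r[7]=42)
r[10] = 56  (first piece 1, then r[9]=53)
Maximum revenue is $56.
Now minimize piece count subject to staying optimal: for each k, pieces[k] = 1 + min over i with p[i]+r[k−i]=r[k] of pieces[k−i].
pieces[7] = 1
pieces[8] = 2
pieces[9] = 2
pieces[10] = 3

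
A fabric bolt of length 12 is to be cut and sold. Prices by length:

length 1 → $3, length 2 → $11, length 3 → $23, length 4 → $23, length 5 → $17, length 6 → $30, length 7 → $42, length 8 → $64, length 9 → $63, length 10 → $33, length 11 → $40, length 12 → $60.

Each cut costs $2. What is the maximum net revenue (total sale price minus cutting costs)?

Build r[k] bottom-up: r[k] = max over allowed piece i of (p[i] + r[k−i]) − 2 per cut.
r[1] = 3
r[2] = max(3+3-2, 11+0) = 11
r[3] = max(3+11-2, 11+3-2, 23+0) = 23
r[4] = max(3+23-2, 11+11-2, 23+3-2, 23+0) = 24
r[5] = max(3+24-2, 11+23-2, 23+11-2, 23+3-2, 17+0) = 32
r[6] = max(3+32-2, 11+24-2, 23+23-2, 23+11-2, 17+3-2, 30+0) = 44
r[7] = max(3+44-2, 11+32-2, 23+24-2, …, 30+3-2, 42+0) = 45
r[8] = max(3+45-2, 11+44-2, 23+32-2, …, 42+3-2, 64+0) = 64
r[9] = max(3+64-2, 11+45-2, 23+44-2, …, 64+3-2, 63+0) = 65
r[10] = max(3+65-2, 11+64-2, 23+45-2, …, 63+3-2, 33+0) = 73
r[11] = max(3+73-2, 11+65-2, 23+64-2, …, 33+3-2, 40+0) = 85
r[12] = max(3+85-2, 11+73-2, 23+65-2, …, 40+3-2, 60+0) = 86
One optimal plan: pieces 8 + 3 + 1 (2 cuts) → $90 − $4 = $86.

86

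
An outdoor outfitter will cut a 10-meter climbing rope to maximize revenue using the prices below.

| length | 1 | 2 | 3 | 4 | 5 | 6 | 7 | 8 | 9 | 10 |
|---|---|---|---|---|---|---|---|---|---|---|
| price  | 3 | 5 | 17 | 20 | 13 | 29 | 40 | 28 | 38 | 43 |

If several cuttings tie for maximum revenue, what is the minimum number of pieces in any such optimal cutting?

Build r[k] bottom-up: r[k] = max over allowed piece i of (p[i] + r[k−i]).
r[1] = 3
r[2] = max(3+3, 5+0) = 6
r[3] = max(3+6, 5+3, 17+0) = 17
r[4] = max(3+17, 5+6, 17+3, 20+0) = 20
r[5] = max(3+20, 5+17, 17+6, 20+3, 13+0) = 23
r[6] = max(3+23, 5+20, 17+17, 20+6, 13+3, 29+0) = 34
r[7] = max(3+34, 5+23, 17+20, …, 29+3, 40+0) = 40
r[8] = max(3+40, 5+34, 17+23, …, 40+3, 28+0) = 43
r[9] = max(3+43, 5+40, 17+34, …, 28+3, 38+0) = 51
r[10] = max(3+51, 5+43, 17+40, …, 38+3, 43+0) = 57
Maximum revenue is €57.
Now minimize piece count subject to staying optimal: for each k, pieces[k] = 1 + min over i with p[i]+r[k−i]=r[k] of pieces[k−i].
pieces[7] = 1
pieces[8] = 2
pieces[9] = 3
pieces[10] = 2

2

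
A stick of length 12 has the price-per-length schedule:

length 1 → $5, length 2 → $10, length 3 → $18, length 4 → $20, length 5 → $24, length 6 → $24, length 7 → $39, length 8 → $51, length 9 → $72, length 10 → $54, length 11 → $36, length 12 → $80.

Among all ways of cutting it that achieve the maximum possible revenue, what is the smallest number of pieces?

2

Build r[k] bottom-up: r[k] = max over allowed piece i of (p[i] + r[k−i]).
r[1] = 5
r[2] = max(5+5, 10+0) = 10
r[3] = max(5+10, 10+5, 18+0) = 18
r[4] = max(5+18, 10+10, 18+5, 20+0) = 23
r[5] = max(5+23, 10+18, 18+10, 20+5, 24+0) = 28
r[6] = max(5+28, 10+23, 18+18, 20+10, 24+5, 24+0) = 36
r[7] = max(5+36, 10+28, 18+23, …, 24+5, 39+0) = 41
r[8] = max(5+41, 10+36, 18+28, …, 39+5, 51+0) = 51
r[9] = max(5+51, 10+41, 18+36, …, 51+5, 72+0) = 72
r[10] = max(5+72, 10+51, 18+41, …, 72+5, 54+0) = 77
r[11] = max(5+77, 10+72, 18+51, …, 54+5, 36+0) = 82
r[12] = max(5+82, 10+77, 18+72, …, 36+5, 80+0) = 90
Maximum revenue is $90.
Now minimize piece count subject to staying optimal: for each k, pieces[k] = 1 + min over i with p[i]+r[k−i]=r[k] of pieces[k−i].
pieces[9] = 1
pieces[10] = 2
pieces[11] = 2
pieces[12] = 2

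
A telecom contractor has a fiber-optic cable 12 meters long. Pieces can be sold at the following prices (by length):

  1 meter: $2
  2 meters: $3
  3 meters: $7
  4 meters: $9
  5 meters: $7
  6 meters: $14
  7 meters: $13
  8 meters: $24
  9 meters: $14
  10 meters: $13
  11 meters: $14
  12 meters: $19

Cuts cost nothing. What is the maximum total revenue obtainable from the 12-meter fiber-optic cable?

Let R[k] be the best obtainable value from length k. For each k, try every first piece i and keep the best of price[i] + R[k−i].
R[1] = 2
R[2] = 4  (first piece 1, then R[1]=2)
R[3] = 7
R[4] = 9  (first piece 1, then R[3]=7)
R[5] = 11  (first piece 1, then R[4]=9)
R[6] = 14  (first piece 3, then R[3]=7)
R[7] = 16  (first piece 1, then R[6]=14)
R[8] = 24
R[9] = 26  (first piece 1, then R[8]=24)
R[10] = 28  (first piece 1, then R[9]=26)
R[11] = 31  (first piece 3, then R[8]=24)
R[12] = 33  (first piece 1, then R[11]=31)
One optimal cutting: 8 + 3 + 1 → $24 + $7 + $2 = $33.

33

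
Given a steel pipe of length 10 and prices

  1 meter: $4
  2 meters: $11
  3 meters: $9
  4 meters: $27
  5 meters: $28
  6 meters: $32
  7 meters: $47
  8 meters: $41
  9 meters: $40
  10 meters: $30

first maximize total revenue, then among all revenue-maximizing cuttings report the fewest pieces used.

3

Let r[k] be the best obtainable value from length k. For each k, try every first piece i and keep the best of price[i] + r[k−i].
r[1] = 4
r[2] = max(4+4, 11+0) = 11
r[3] = max(4+11, 11+4, 9+0) = 15
r[4] = max(4+15, 11+11, 9+4, 27+0) = 27
r[5] = max(4+27, 11+15, 9+11, 27+4, 28+0) = 31
r[6] = max(4+31, 11+27, 9+15, 27+11, 28+4, 32+0) = 38
r[7] = max(4+38, 11+31, 9+27, …, 32+4, 47+0) = 47
r[8] = max(4+47, 11+38, 9+31, …, 47+4, 41+0) = 54
r[9] = max(4+54, 11+47, 9+38, …, 41+4, 40+0) = 58
r[10] = max(4+58, 11+54, 9+47, …, 40+4, 30+0) = 65
Maximum revenue is $65.
Now minimize piece count subject to staying optimal: for each k, pieces[k] = 1 + min over i with p[i]+r[k−i]=r[k] of pieces[k−i].
pieces[7] = 1
pieces[8] = 2
pieces[9] = 2
pieces[10] = 3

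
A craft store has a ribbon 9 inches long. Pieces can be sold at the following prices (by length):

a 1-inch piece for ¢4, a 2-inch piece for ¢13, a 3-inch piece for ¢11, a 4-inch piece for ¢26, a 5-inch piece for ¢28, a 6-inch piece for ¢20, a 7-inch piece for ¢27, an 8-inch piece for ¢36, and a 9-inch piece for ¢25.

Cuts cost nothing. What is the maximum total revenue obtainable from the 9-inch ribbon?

Build best[k] bottom-up: best[k] = max over allowed piece i of (p[i] + best[k−i]).
best[1] = 4
best[2] = 13
best[3] = 17  (first piece 1, then best[2]=13)
best[4] = 26  (first piece 2, then best[2]=13)
best[5] = 30  (first piece 1, then best[4]=26)
best[6] = 39  (first piece 2, then best[4]=26)
best[7] = 43  (first piece 1, then best[6]=39)
best[8] = 52  (first piece 2, then best[6]=39)
best[9] = 56  (first piece 1, then best[8]=52)
One optimal cutting: 2 + 2 + 2 + 2 + 1 → ¢13 + ¢13 + ¢13 + ¢13 + ¢4 = ¢56.

56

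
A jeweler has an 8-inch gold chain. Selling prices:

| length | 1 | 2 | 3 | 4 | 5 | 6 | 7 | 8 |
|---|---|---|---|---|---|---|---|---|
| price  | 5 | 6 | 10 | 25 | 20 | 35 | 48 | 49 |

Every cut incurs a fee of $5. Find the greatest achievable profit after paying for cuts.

Let r[k] be the best obtainable value from length k. For each k, try every first piece i and keep the best of price[i] + r[k−i] minus the 5 cut fee when i<k.
r[1] = 5
r[2] = 6
r[3] = 10
r[4] = 25
r[5] = 25  (first piece 1, then r[4]=25)
r[6] = 35
r[7] = 48
r[8] = 49
Best is to make no cuts and sell whole for $49.

49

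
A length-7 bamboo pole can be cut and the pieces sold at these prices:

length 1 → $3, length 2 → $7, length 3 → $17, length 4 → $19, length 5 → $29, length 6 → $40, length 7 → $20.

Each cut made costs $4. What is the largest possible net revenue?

39

Let net[k] be the best obtainable value from length k. For each k, try every first piece i and keep the best of price[i] + net[k−i] minus the 4 cut fee when i<k.
net[1] = 3
net[2] = max(3+3-4, 7+0) = 7
net[3] = max(3+7-4, 7+3-4, 17+0) = 17
net[4] = max(3+17-4, 7+7-4, 17+3-4, 19+0) = 19
net[5] = max(3+19-4, 7+17-4, 17+7-4, 19+3-4, 29+0) = 29
net[6] = max(3+29-4, 7+19-4, 17+17-4, 19+7-4, 29+3-4, 40+0) = 40
net[7] = max(3+40-4, 7+29-4, 17+19-4, …, 40+3-4, 20+0) = 39
One optimal plan: pieces 6 + 1 (1 cut) → $43 − $4 = $39.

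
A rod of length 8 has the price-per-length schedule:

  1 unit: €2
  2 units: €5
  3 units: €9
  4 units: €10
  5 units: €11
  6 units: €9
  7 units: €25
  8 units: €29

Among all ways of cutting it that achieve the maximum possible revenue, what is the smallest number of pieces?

1

Build r[k] bottom-up: r[k] = max over allowed piece i of (p[i] + r[k−i]).
r[1] = 2
r[2] = 5
r[3] = 9
r[4] = 11  (first piece 1, then r[3]=9)
r[5] = 14  (first piece 2, then r[3]=9)
r[6] = 18  (first piece 3, then r[3]=9)
r[7] = 25
r[8] = 29
Maximum revenue is €29.
Now minimize piece count subject to staying optimal: for each k, pieces[k] = 1 + min over i with p[i]+r[k−i]=r[k] of pieces[k−i].
pieces[5] = 2
pieces[6] = 2
pieces[7] = 1
pieces[8] = 1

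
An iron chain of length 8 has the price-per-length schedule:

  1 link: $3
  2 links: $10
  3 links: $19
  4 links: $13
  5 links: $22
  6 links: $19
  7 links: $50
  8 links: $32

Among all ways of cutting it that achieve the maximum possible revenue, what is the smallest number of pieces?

2

Consider every possible first cut. r[k] is the best of p[i]+r[k−i] over all sellable i≤k.
r[1] = 3
r[2] = 10
r[3] = 19
r[4] = 22  (first piece 1, then r[3]=19)
r[5] = 29  (first piece 2, then r[3]=19)
r[6] = 38  (first piece 3, then r[3]=19)
r[7] = 50
r[8] = 53  (first piece 1, then r[7]=50)
Maximum revenue is $53.
Now minimize piece count subject to staying optimal: for each k, pieces[k] = 1 + min over i with p[i]+r[k−i]=r[k] of pieces[k−i].
pieces[5] = 2
pieces[6] = 2
pieces[7] = 1
pieces[8] = 2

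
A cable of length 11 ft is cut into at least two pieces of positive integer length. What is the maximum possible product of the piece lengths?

54

Define prod[k] = max over 1≤i<k of i · max(k−i, prod[k−i]); the inner max lets the remainder stay uncut if that's better.
prod[2] = 1×max(1,0) = 1×1 = 1
prod[3] = 1×max(2,1) = 1×2 = 2
prod[4] = 2×max(2,1) = 2×2 = 4
prod[5] = 2×max(3,2) = 2×3 = 6
prod[6] = 3×max(3,2) = 3×3 = 9
prod[7] = 2×max(5,6) = 2×6 = 12
prod[8] = 2×max(6,9) = 2×9 = 18
prod[9] = 3×max(6,9) = 3×9 = 27
prod[10] = 2×max(8,18) = 2×18 = 36
prod[11] = 2×max(9,27) = 2×27 = 54
One optimal split: 3 + 3 + 3 + 2; product 3×3×3×2 = 54.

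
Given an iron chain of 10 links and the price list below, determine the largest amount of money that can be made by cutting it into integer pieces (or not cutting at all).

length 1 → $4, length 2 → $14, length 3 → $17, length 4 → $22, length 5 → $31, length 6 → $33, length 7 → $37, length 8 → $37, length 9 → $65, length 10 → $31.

70

Build R[k] bottom-up: R[k] = max over allowed piece i of (p[i] + R[k−i]).
R[1] = 4
R[2] = max(4+4, 14+0) = 14
R[3] = max(4+14, 14+4, 17+0) = 18
R[4] = max(4+18, 14+14, 17+4, 22+0) = 28
R[5] = max(4+28, 14+18, 17+14, 22+4, 31+0) = 32
R[6] = max(4+32, 14+28, 17+18, 22+14, 31+4, 33+0) = 42
R[7] = max(4+42, 14+32, 17+28, …, 33+4, 37+0) = 46
R[8] = max(4+46, 14+42, 17+32, …, 37+4, 37+0) = 56
R[9] = max(4+56, 14+46, 17+42, …, 37+4, 65+0) = 65
R[10] = max(4+65, 14+56, 17+46, …, 65+4, 31+0) = 70
One optimal cutting: 2 + 2 + 2 + 2 + 2 → $14 + $14 + $14 + $14 + $14 = $70.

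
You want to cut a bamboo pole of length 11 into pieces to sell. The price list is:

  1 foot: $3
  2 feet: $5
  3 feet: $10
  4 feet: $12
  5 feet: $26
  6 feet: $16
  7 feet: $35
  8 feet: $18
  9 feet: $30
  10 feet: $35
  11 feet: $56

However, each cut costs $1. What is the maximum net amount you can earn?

Build v[k] bottom-up: v[k] = max over allowed piece i of (p[i] + v[k−i]) − 1 per cut.
v[1] = 3
v[2] = max(3+3-1, 5+0) = 5
v[3] = max(3+5-1, 5+3-1, 10+0) = 10
v[4] = max(3+10-1, 5+5-1, 10+3-1, 12+0) = 12
v[5] = max(3+12-1, 5+10-1, 10+5-1, 12+3-1, 26+0) = 26
v[6] = max(3+26-1, 5+12-1, 10+10-1, 12+5-1, 26+3-1, 16+0) = 28
v[7] = max(3+28-1, 5+26-1, 10+12-1, …, 16+3-1, 35+0) = 35
v[8] = max(3+35-1, 5+28-1, 10+26-1, …, 35+3-1, 18+0) = 37
v[9] = max(3+37-1, 5+35-1, 10+28-1, …, 18+3-1, 30+0) = 39
v[10] = max(3+39-1, 5+37-1, 10+35-1, …, 30+3-1, 35+0) = 51
v[11] = max(3+51-1, 5+39-1, 10+37-1, …, 35+3-1, 56+0) = 56
Best is to make no cuts and sell whole for $56.

56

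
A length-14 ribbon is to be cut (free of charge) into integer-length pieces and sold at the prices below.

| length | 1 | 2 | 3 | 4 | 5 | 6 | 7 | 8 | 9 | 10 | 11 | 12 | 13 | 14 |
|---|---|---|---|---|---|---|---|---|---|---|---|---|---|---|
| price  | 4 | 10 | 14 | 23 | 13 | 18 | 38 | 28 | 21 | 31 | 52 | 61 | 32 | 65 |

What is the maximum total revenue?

79

Build R[k] bottom-up: R[k] = max over allowed piece i of (p[i] + R[k−i]).
R[1] = 4
R[2] = max(4+4, 10+0) = 10
R[3] = max(4+10, 10+4, 14+0) = 14
R[4] = max(4+14, 10+10, 14+4, 23+0) = 23
R[5] = max(4+23, 10+14, 14+10, 23+4, 13+0) = 27
R[6] = max(4+27, 10+23, 14+14, 23+10, 13+4, 18+0) = 33
R[7] = max(4+33, 10+27, 14+23, …, 18+4, 38+0) = 38
R[8] = max(4+38, 10+33, 14+27, …, 38+4, 28+0) = 46
R[9] = max(4+46, 10+38, 14+33, …, 28+4, 21+0) = 50
R[10] = max(4+50, 10+46, 14+38, …, 21+4, 31+0) = 56
R[11] = max(4+56, 10+50, 14+46, …, 31+4, 52+0) = 61
R[12] = max(4+61, 10+56, 14+50, …, 52+4, 61+0) = 69
R[13] = max(4+69, 10+61, 14+56, …, 61+4, 32+0) = 73
R[14] = max(4+73, 10+69, 14+61, …, 32+4, 65+0) = 79
One optimal cutting: 4 + 4 + 4 + 2 → ¢23 + ¢23 + ¢23 + ¢10 = ¢79.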